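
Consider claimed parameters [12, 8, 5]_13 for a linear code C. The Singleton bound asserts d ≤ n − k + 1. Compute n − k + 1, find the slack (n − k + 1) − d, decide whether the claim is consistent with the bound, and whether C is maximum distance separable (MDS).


Singleton RHS = n − k + 1 = 5, slack = 0, bound satisfied, MDS.

Singleton bound: d ≤ n − k + 1.
Here n = 12, k = 8, so n − k + 1 = 5.
Given d = 5, check d ≤ 5: YES.
Slack = (n − k + 1) − d = 0.
The code is MDS (slack = 0).
Description: the claimed parameters are [12, 8, 5]_13; such a code would be MDS (meets Singleton bound).


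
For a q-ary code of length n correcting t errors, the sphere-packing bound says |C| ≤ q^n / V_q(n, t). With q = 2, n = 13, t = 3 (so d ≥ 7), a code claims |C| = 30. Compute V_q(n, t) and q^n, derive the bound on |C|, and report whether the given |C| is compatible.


V_q(n, t) = 378, q^n = 8192, Hamming bound = 21, |C| = 30 > bound (violated).

Step 1: Compute V_q(n, t) = Σ_{j=0}^3 C(n, j) (q−1)^j.
  j = 0: C(13,0)·(1)^0 = 1·1 = 1.
  j = 1: C(13,1)·(1)^1 = 13·1 = 13.
  j = 2: C(13,2)·(1)^2 = 78·1 = 78.
  j = 3: C(13,3)·(1)^3 = 286·1 = 286.
  V_q(n, t) = 1 + 13 + 78 + 286 = 378.
Step 2: q^n = 2^13 = 8192.
Step 3: Hamming bound ⌊q^n / V_q(n,t)⌋ = ⌊8192/378⌋ = 21.
Step 4: Compare |C| = 30 to 21: violated.
The claimed |C| lies above the Hamming bound, so no 2-ary code of length 13 with d ≥ 7 can have 30 codewords.


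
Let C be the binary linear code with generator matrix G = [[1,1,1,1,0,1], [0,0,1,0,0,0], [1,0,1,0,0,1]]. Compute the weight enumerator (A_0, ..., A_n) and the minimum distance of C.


Weight distribution: A_0 = 1, A_1 = 1, A_2 = 2, A_3 = 2, A_4 = 1, A_5 = 1. Minimum distance d = 1.

Enumerate all 2^3 = 8 messages m ∈ F_2^3.
For each, compute codeword c = mG in F_2^6, then tally its weight.
  m = 000 → c = 000000, weight = 0.
  m = 100 → c = 111101, weight = 5.
  m = 010 → c = 001000, weight = 1.
  m = 110 → c = 110101, weight = 4.
  m = 001 → c = 101001, weight = 3.
  m = 101 → c = 010100, weight = 2.
  m = 011 → c = 100001, weight = 2.
  m = 111 → c = 011100, weight = 3.
Tally weights:
  weight 0: 1 codewords.
  weight 1: 1 codewords.
  weight 2: 2 codewords.
  weight 3: 2 codewords.
  weight 4: 1 codewords.
  weight 5: 1 codewords.
Minimum distance d = smallest w > 0 with A_w > 0 = 1.
Sanity: Σ A_w = 8 = 2^3 = 8 ✓.


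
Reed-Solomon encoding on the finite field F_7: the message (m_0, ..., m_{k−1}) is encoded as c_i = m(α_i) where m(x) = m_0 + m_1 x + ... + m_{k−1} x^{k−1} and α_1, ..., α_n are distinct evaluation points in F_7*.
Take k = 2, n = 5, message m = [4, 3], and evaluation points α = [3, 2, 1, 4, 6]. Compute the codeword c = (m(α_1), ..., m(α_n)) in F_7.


c = [6, 3, 0, 2, 1]

Message polynomial: m(x) = 4 + 3·x (mod 7).
For each evaluation point α_i, compute m(α_i) mod 7:
  α_1 = 3: Horner steps 3 → 6, so m(3) = 6.
  α_2 = 2: Horner steps 3 → 3, so m(2) = 3.
  α_3 = 1: Horner steps 3 → 0, so m(1) = 0.
  α_4 = 4: Horner steps 3 → 2, so m(4) = 2.
  α_5 = 6: Horner steps 3 → 1, so m(6) = 1.
Codeword c = [6, 3, 0, 2, 1] ∈ F_7^5.


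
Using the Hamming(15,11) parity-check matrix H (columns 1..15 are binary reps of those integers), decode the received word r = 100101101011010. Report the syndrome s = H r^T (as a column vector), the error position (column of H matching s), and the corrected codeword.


s = (0, 1, 0, 0)^T, error position = 4, corrected codeword c = 100001101011010

Compute s = H r^T mod 2 one row at a time:
  s_1 = 0 + 1 + 0 + 1 + 1 + 0 + 1 + 0 = 4 ≡ 0 (mod 2).
  s_2 = 1 + 0 + 1 + 1 + 1 + 0 + 1 + 0 = 5 ≡ 1 (mod 2).
  s_3 = 0 + 0 + 1 + 1 + 0 + 1 + 1 + 0 = 4 ≡ 0 (mod 2).
  s_4 = 1 + 0 + 0 + 1 + 1 + 1 + 0 + 0 = 4 ≡ 0 (mod 2).
s = (0, 1, 0, 0)^T — this equals column 4 of H (binary 0100), so error is at position 4.
Correct: flip bit 4 of r = 100101101011010 to get c = 100001101011010.


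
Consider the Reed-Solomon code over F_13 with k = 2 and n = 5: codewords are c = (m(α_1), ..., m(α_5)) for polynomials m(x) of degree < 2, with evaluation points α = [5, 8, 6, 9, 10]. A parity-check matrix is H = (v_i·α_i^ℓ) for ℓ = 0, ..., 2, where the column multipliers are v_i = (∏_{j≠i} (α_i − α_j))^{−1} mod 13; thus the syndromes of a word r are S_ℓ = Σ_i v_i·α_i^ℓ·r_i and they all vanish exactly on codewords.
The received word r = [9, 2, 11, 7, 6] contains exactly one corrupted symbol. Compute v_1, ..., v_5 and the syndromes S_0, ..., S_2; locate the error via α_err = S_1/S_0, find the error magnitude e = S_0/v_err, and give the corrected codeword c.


S = (3, 1, 9), error at position 4, error magnitude e = 3, c = [9, 2, 11, 4, 6].

Step 1: column multipliers v_i = (∏_{j≠i}(α_i − α_j))^{−1} mod 13.
  i = 1 (α = 5): (5−8)(5−6)(5−9)(5−10) = (−3)·(−1)·(−4)·(−5) = 60 ≡ 8, so v_1 = 8^{−1} = 5 (mod 13).
  i = 2 (α = 8): (8−5)(8−6)(8−9)(8−10) = 3·2·(−1)·(−2) = 12 ≡ 12, so v_2 = 12^{−1} = 12 (mod 13).
  i = 3 (α = 6): (6−5)(6−8)(6−9)(6−10) = 1·(−2)·(−3)·(−4) = −24 ≡ 2, so v_3 = 2^{−1} = 7 (mod 13).
  i = 4 (α = 9): (9−5)(9−8)(9−6)(9−10) = 4·1·3·(−1) = −12 ≡ 1, so v_4 = 1^{−1} = 1 (mod 13).
  i = 5 (α = 10): (10−5)(10−8)(10−6)(10−9) = 5·2·4·1 = 40 ≡ 1, so v_5 = 1^{−1} = 1 (mod 13).
  v = [5, 12, 7, 1, 1].
Step 2: syndromes of r = [9, 2, 11, 7, 6] (all sums mod 13).
  S_0 = Σ v_i r_i = 5·9 + 12·2 + 7·11 + 1·7 + 1·6 = 159 ≡ 3.
  S_1 = Σ v_i α_i r_i = 5·5·9 + 12·8·2 + 7·6·11 + 1·9·7 + 1·10·6 = 1002 ≡ 1.
  α_i^2 mod 13 = [12, 12, 10, 3, 9].
  S_2 = Σ v_i α_i^2 r_i = 5·12·9 + 12·12·2 + 7·10·11 + 1·3·7 + 1·9·6 = 1673 ≡ 9.
  S = (3, 1, 9) ≠ 0, so r is not a codeword (an error is present).
Step 3: locate the error. For a single error e at position i, S_ℓ = v_i·e·α_i^ℓ, so α_err = S_1/S_0.
  S_0^{−1} = 3^{−1} = 9 (mod 13), so α_err = 1·9 = 9 ≡ 9 = α_4. Error position i = 4.
  Consistency check: S_2/S_1 = 9·1 = 9 ≡ 9 = α_err ✓ (single-error assumption holds).
Step 4: error magnitude e = S_0/v_4 = S_0·∏_{j≠4}(α_4 − α_j) = 3·1 = 3 ≡ 3 (mod 13).
Step 5: correct position 4: c_4 = r_4 − e = 7 − 3 ≡ 4 (mod 13). Hence c = [9, 2, 11, 4, 6].
  Check: interpolating c through the α_i gives m(x) = 12 + 2·x (degree < 2) with m(α_i) = c_i for every i, so c is indeed a codeword.


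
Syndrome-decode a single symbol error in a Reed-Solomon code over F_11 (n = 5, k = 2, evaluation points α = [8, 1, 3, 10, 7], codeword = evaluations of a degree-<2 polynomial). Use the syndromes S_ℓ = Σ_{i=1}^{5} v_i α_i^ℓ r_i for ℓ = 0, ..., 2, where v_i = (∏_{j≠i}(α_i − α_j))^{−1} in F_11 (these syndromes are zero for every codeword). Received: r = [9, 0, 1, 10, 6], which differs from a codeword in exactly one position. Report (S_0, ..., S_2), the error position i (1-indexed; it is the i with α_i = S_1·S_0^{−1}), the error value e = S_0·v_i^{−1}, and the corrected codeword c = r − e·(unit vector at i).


S = (6, 9, 8), error at position 5, error magnitude e = 3, c = [9, 0, 1, 10, 3].

Step 1: column multipliers v_i = (∏_{j≠i}(α_i − α_j))^{−1} mod 11.
  i = 1 (α = 8): (8−1)(8−3)(8−10)(8−7) = 7·5·(−2)·1 = −70 ≡ 7, so v_1 = 7^{−1} = 8 (mod 11).
  i = 2 (α = 1): (1−8)(1−3)(1−10)(1−7) = (−7)·(−2)·(−9)·(−6) = 756 ≡ 8, so v_2 = 8^{−1} = 7 (mod 11).
  i = 3 (α = 3): (3−8)(3−1)(3−10)(3−7) = (−5)·2·(−7)·(−4) = −280 ≡ 6, so v_3 = 6^{−1} = 2 (mod 11).
  i = 4 (α = 10): (10−8)(10−1)(10−3)(10−7) = 2·9·7·3 = 378 ≡ 4, so v_4 = 4^{−1} = 3 (mod 11).
  i = 5 (α = 7): (7−8)(7−1)(7−3)(7−10) = (−1)·6·4·(−3) = 72 ≡ 6, so v_5 = 6^{−1} = 2 (mod 11).
  v = [8, 7, 2, 3, 2].
Step 2: syndromes of r = [9, 0, 1, 10, 6] (all sums mod 11).
  S_0 = Σ v_i r_i = 8·9 + 7·0 + 2·1 + 3·10 + 2·6 = 116 ≡ 6.
  S_1 = Σ v_i α_i r_i = 8·8·9 + 7·1·0 + 2·3·1 + 3·10·10 + 2·7·6 = 966 ≡ 9.
  α_i^2 mod 11 = [9, 1, 9, 1, 5].
  S_2 = Σ v_i α_i^2 r_i = 8·9·9 + 7·1·0 + 2·9·1 + 3·1·10 + 2·5·6 = 756 ≡ 8.
  S = (6, 9, 8) ≠ 0, so r is not a codeword (an error is present).
Step 3: locate the error. For a single error e at position i, S_ℓ = v_i·e·α_i^ℓ, so α_err = S_1/S_0.
  S_0^{−1} = 6^{−1} = 2 (mod 11), so α_err = 9·2 = 18 ≡ 7 = α_5. Error position i = 5.
  Consistency check: S_2/S_1 = 8·5 = 40 ≡ 7 = α_err ✓ (single-error assumption holds).
Step 4: error magnitude e = S_0/v_5 = S_0·∏_{j≠5}(α_5 − α_j) = 6·6 = 36 ≡ 3 (mod 11).
Step 5: correct position 5: c_5 = r_5 − e = 6 − 3 ≡ 3 (mod 11). Hence c = [9, 0, 1, 10, 3].
  Check: interpolating c through the α_i gives m(x) = 5 + 6·x (degree < 2) with m(α_i) = c_i for every i, so c is indeed a codeword.


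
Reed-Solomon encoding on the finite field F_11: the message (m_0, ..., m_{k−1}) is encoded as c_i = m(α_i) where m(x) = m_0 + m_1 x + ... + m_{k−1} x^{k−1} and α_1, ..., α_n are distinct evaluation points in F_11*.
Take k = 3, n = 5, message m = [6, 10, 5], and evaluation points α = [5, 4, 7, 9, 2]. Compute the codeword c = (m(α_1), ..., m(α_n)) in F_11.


c = [5, 5, 2, 6, 2]

Message polynomial: m(x) = 6 + 10·x + 5·x^2 (mod 11).
For each evaluation point α_i, compute m(α_i) mod 11:
  α_1 = 5: Horner steps 5 → 2 → 5, so m(5) = 5.
  α_2 = 4: Horner steps 5 → 8 → 5, so m(4) = 5.
  α_3 = 7: Horner steps 5 → 1 → 2, so m(7) = 2.
  α_4 = 9: Horner steps 5 → 0 → 6, so m(9) = 6.
  α_5 = 2: Horner steps 5 → 9 → 2, so m(2) = 2.
Codeword c = [5, 5, 2, 6, 2] ∈ F_11^5.


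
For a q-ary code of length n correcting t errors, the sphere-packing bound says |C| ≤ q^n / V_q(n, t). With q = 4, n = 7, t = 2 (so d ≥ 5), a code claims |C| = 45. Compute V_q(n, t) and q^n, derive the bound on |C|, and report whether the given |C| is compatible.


V_q(n, t) = 211, q^n = 16384, Hamming bound = 77, |C| = 45 ≤ bound (satisfied).

Step 1: Compute V_q(n, t) = Σ_{j=0}^2 C(n, j) (q−1)^j.
  j = 0: C(7,0)·(3)^0 = 1·1 = 1.
  j = 1: C(7,1)·(3)^1 = 7·3 = 21.
  j = 2: C(7,2)·(3)^2 = 21·9 = 189.
  V_q(n, t) = 1 + 21 + 189 = 211.
Step 2: q^n = 4^7 = 16384.
Step 3: Hamming bound ⌊q^n / V_q(n,t)⌋ = ⌊16384/211⌋ = 77.
Step 4: Compare |C| = 45 to 77: satisfied.
The claimed |C| lies below the Hamming bound.


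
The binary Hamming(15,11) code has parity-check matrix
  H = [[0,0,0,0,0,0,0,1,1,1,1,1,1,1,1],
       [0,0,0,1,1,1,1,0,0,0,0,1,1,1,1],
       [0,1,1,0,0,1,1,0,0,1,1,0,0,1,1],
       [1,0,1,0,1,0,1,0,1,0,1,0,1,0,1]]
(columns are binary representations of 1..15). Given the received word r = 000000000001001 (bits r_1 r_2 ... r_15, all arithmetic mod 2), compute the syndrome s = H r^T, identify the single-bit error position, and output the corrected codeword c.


s = (0, 0, 1, 1)^T, error position = 3, corrected codeword c = 001000000001001

Compute s = H r^T mod 2 one row at a time:
  s_1 = 0 + 0 + 0 + 0 + 1 + 0 + 0 + 1 = 2 ≡ 0 (mod 2).
  s_2 = 0 + 0 + 0 + 0 + 1 + 0 + 0 + 1 = 2 ≡ 0 (mod 2).
  s_3 = 0 + 0 + 0 + 0 + 0 + 0 + 0 + 1 = 1 ≡ 1 (mod 2).
  s_4 = 0 + 0 + 0 + 0 + 0 + 0 + 0 + 1 = 1 ≡ 1 (mod 2).
s = (0, 0, 1, 1)^T — this equals column 3 of H (binary 0011), so error is at position 3.
Correct: flip bit 3 of r = 000000000001001 to get c = 001000000001001.


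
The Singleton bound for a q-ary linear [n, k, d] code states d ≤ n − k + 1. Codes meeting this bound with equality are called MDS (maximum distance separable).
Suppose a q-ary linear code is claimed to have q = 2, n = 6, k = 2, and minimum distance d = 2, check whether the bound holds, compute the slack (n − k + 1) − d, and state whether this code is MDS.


Singleton RHS = n − k + 1 = 5, slack = 3, bound satisfied, not MDS.

Singleton bound: d ≤ n − k + 1.
Here n = 6, k = 2, so n − k + 1 = 5.
Given d = 2, check d ≤ 5: YES.
Slack = (n − k + 1) − d = 3.
The code is NOT MDS (slack = 3 > 0).
Description: the claimed parameters are [6, 2, 2]_2; such a code would be non-MDS.


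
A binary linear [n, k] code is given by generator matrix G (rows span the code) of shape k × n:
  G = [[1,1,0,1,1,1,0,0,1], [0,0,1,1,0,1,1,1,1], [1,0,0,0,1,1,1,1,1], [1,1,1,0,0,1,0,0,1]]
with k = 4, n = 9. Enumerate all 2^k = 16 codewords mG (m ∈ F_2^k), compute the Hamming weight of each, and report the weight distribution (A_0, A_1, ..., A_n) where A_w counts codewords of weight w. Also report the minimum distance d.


Weight distribution: A_0 = 1, A_1 = 1, A_3 = 1, A_4 = 3, A_5 = 5, A_6 = 4, A_7 = 1. Minimum distance d = 1.

Enumerate all 2^4 = 16 messages m ∈ F_2^4.
For each, compute codeword c = mG in F_2^9, then tally its weight.
  m = 0000 → c = 000000000, weight = 0.
  m = 1000 → c = 110111001, weight = 6.
  m = 0100 → c = 001101111, weight = 6.
  m = 1100 → c = 111010110, weight = 6.
  m = 0010 → c = 100011111, weight = 6.
  m = 1010 → c = 010100110, weight = 4.
  m = 0110 → c = 101110000, weight = 4.
  m = 1110 → c = 011001001, weight = 4.
  m = 0001 → c = 111001001, weight = 5.
  m = 1001 → c = 001110000, weight = 3.
  m = 0101 → c = 110100110, weight = 5.
  m = 1101 → c = 000011111, weight = 5.
  m = 0011 → c = 011010110, weight = 5.
  m = 1011 → c = 101101111, weight = 7.
  m = 0111 → c = 010111001, weight = 5.
  m = 1111 → c = 100000000, weight = 1.
Tally weights:
  weight 0: 1 codewords.
  weight 1: 1 codewords.
  weight 3: 1 codewords.
  weight 4: 3 codewords.
  weight 5: 5 codewords.
  weight 6: 4 codewords.
  weight 7: 1 codewords.
Minimum distance d = smallest w > 0 with A_w > 0 = 1.
Sanity: Σ A_w = 16 = 2^4 = 16 ✓.


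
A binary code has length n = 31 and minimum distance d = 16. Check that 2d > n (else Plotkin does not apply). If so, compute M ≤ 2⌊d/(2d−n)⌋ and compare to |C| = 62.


Plotkin bound M ≤ 32; given |C| = 62 > bound (violated).

Check applicability: 2d = 32, n = 31.
2d − n = 1 > 0, so Plotkin applies.
Compute d/(2d−n) = 16/1 ≈ 16.0000.
⌊d/(2d−n)⌋ = 16.
Plotkin bound: M ≤ 2·16 = 32.
Given |C| = 62, check: VIOLATED.
This |C| is above the Plotkin bound, so no binary code with n = 31, d = 16 and 62 codewords exists.


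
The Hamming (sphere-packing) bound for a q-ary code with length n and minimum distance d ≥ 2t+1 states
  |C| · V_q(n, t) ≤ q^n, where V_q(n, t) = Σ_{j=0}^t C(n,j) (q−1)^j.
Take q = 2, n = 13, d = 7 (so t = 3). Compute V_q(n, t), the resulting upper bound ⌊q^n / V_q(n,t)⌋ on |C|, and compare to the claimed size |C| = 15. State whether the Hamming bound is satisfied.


V_q(n, t) = 378, q^n = 8192, Hamming bound = 21, |C| = 15 ≤ bound (satisfied).

Step 1: Compute V_q(n, t) = Σ_{j=0}^3 C(n, j) (q−1)^j.
  j = 0: C(13,0)·(1)^0 = 1·1 = 1.
  j = 1: C(13,1)·(1)^1 = 13·1 = 13.
  j = 2: C(13,2)·(1)^2 = 78·1 = 78.
  j = 3: C(13,3)·(1)^3 = 286·1 = 286.
  V_q(n, t) = 1 + 13 + 78 + 286 = 378.
Step 2: q^n = 2^13 = 8192.
Step 3: Hamming bound ⌊q^n / V_q(n,t)⌋ = ⌊8192/378⌋ = 21.
Step 4: Compare |C| = 15 to 21: satisfied.
The claimed |C| lies below the Hamming bound.


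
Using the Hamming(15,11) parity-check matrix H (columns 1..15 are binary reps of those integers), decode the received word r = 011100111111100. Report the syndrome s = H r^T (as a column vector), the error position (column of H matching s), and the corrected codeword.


s = (0, 0, 1, 1)^T, error position = 3, corrected codeword c = 010100111111100

Compute s = H r^T mod 2 one row at a time:
  s_1 = 1 + 1 + 1 + 1 + 1 + 1 + 0 + 0 = 6 ≡ 0 (mod 2).
  s_2 = 1 + 0 + 0 + 1 + 1 + 1 + 0 + 0 = 4 ≡ 0 (mod 2).
  s_3 = 1 + 1 + 0 + 1 + 1 + 1 + 0 + 0 = 5 ≡ 1 (mod 2).
  s_4 = 0 + 1 + 0 + 1 + 1 + 1 + 1 + 0 = 5 ≡ 1 (mod 2).
s = (0, 0, 1, 1)^T — this equals column 3 of H (binary 0011), so error is at position 3.
Correct: flip bit 3 of r = 011100111111100 to get c = 010100111111100.


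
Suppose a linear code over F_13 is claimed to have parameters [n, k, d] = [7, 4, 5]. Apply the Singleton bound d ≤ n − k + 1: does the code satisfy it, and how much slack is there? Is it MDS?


Singleton RHS = n − k + 1 = 4, slack = -1, bound violated (no such code; not MDS).

Singleton bound: d ≤ n − k + 1.
Here n = 7, k = 4, so n − k + 1 = 4.
Given d = 5, check d ≤ 4: NO.
Slack = (n − k + 1) − d = -1.
The slack is negative: d = 5 exceeds n − k + 1 = 4 by 1, so the Singleton bound is violated and no linear [7, 4, 5]_13 code can exist. In particular it is not MDS (MDS requires d = n − k + 1 exactly).
Description: the claimed parameters are [7, 4, 5]_13; such a code would be impossible (violates the Singleton bound).


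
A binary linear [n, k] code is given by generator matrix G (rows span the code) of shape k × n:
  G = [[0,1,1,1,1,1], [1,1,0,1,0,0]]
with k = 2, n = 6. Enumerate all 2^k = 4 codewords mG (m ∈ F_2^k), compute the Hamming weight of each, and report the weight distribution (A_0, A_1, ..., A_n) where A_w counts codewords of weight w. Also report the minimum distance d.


Weight distribution: A_0 = 1, A_3 = 1, A_4 = 1, A_5 = 1. Minimum distance d = 3.

Enumerate all 2^2 = 4 messages m ∈ F_2^2.
For each, compute codeword c = mG in F_2^6, then tally its weight.
  m = 00 → c = 000000, weight = 0.
  m = 10 → c = 011111, weight = 5.
  m = 01 → c = 110100, weight = 3.
  m = 11 → c = 101011, weight = 4.
Tally weights:
  weight 0: 1 codewords.
  weight 3: 1 codewords.
  weight 4: 1 codewords.
  weight 5: 1 codewords.
Minimum distance d = smallest w > 0 with A_w > 0 = 3.
Sanity: Σ A_w = 4 = 2^2 = 4 ✓.


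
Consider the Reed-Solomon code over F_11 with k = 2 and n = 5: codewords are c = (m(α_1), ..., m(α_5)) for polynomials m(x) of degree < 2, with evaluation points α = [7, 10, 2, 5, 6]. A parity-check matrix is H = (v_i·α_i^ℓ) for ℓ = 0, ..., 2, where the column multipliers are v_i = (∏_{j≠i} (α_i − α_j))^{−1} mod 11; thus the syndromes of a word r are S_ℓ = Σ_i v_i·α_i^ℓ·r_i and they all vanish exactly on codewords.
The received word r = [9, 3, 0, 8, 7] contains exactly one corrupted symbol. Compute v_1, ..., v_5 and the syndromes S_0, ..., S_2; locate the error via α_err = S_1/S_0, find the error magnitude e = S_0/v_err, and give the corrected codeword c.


S = (1, 7, 5), error at position 1, error magnitude e = 3, c = [6, 3, 0, 8, 7].

Step 1: column multipliers v_i = (∏_{j≠i}(α_i − α_j))^{−1} mod 11.
  i = 1 (α = 7): (7−10)(7−2)(7−5)(7−6) = (−3)·5·2·1 = −30 ≡ 3, so v_1 = 3^{−1} = 4 (mod 11).
  i = 2 (α = 10): (10−7)(10−2)(10−5)(10−6) = 3·8·5·4 = 480 ≡ 7, so v_2 = 7^{−1} = 8 (mod 11).
  i = 3 (α = 2): (2−7)(2−10)(2−5)(2−6) = (−5)·(−8)·(−3)·(−4) = 480 ≡ 7, so v_3 = 7^{−1} = 8 (mod 11).
  i = 4 (α = 5): (5−7)(5−10)(5−2)(5−6) = (−2)·(−5)·3·(−1) = −30 ≡ 3, so v_4 = 3^{−1} = 4 (mod 11).
  i = 5 (α = 6): (6−7)(6−10)(6−2)(6−5) = (−1)·(−4)·4·1 = 16 ≡ 5, so v_5 = 5^{−1} = 9 (mod 11).
  v = [4, 8, 8, 4, 9].
Step 2: syndromes of r = [9, 3, 0, 8, 7] (all sums mod 11).
  S_0 = Σ v_i r_i = 4·9 + 8·3 + 8·0 + 4·8 + 9·7 = 155 ≡ 1.
  S_1 = Σ v_i α_i r_i = 4·7·9 + 8·10·3 + 8·2·0 + 4·5·8 + 9·6·7 = 1030 ≡ 7.
  α_i^2 mod 11 = [5, 1, 4, 3, 3].
  S_2 = Σ v_i α_i^2 r_i = 4·5·9 + 8·1·3 + 8·4·0 + 4·3·8 + 9·3·7 = 489 ≡ 5.
  S = (1, 7, 5) ≠ 0, so r is not a codeword (an error is present).
Step 3: locate the error. For a single error e at position i, S_ℓ = v_i·e·α_i^ℓ, so α_err = S_1/S_0.
  S_0^{−1} = 1^{−1} = 1 (mod 11), so α_err = 7·1 = 7 ≡ 7 = α_1. Error position i = 1.
  Consistency check: S_2/S_1 = 5·8 = 40 ≡ 7 = α_err ✓ (single-error assumption holds).
Step 4: error magnitude e = S_0/v_1 = S_0·∏_{j≠1}(α_1 − α_j) = 1·3 = 3 ≡ 3 (mod 11).
Step 5: correct position 1: c_1 = r_1 − e = 9 − 3 ≡ 6 (mod 11). Hence c = [6, 3, 0, 8, 7].
  Check: interpolating c through the α_i gives m(x) = 2 + 10·x (degree < 2) with m(α_i) = c_i for every i, so c is indeed a codeword.


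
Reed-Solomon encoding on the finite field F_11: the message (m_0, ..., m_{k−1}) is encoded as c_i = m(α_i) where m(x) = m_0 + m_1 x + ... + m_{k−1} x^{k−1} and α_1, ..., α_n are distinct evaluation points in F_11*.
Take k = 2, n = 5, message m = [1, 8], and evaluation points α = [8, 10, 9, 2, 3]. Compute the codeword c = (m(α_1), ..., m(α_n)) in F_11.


c = [10, 4, 7, 6, 3]

Message polynomial: m(x) = 1 + 8·x (mod 11).
For each evaluation point α_i, compute m(α_i) mod 11:
  α_1 = 8: Horner steps 8 → 10, so m(8) = 10.
  α_2 = 10: Horner steps 8 → 4, so m(10) = 4.
  α_3 = 9: Horner steps 8 → 7, so m(9) = 7.
  α_4 = 2: Horner steps 8 → 6, so m(2) = 6.
  α_5 = 3: Horner steps 8 → 3, so m(3) = 3.
Codeword c = [10, 4, 7, 6, 3] ∈ F_11^5.


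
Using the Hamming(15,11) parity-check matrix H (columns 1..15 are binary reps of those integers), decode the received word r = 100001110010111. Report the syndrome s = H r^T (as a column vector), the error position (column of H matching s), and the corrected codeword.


s = (1, 1, 1, 1)^T, error position = 15, corrected codeword c = 100001110010110

Compute s = H r^T mod 2 one row at a time:
  s_1 = 1 + 0 + 0 + 1 + 0 + 1 + 1 + 1 = 5 ≡ 1 (mod 2).
  s_2 = 0 + 0 + 1 + 1 + 0 + 1 + 1 + 1 = 5 ≡ 1 (mod 2).
  s_3 = 0 + 0 + 1 + 1 + 0 + 1 + 1 + 1 = 5 ≡ 1 (mod 2).
  s_4 = 1 + 0 + 0 + 1 + 0 + 1 + 1 + 1 = 5 ≡ 1 (mod 2).
s = (1, 1, 1, 1)^T — this equals column 15 of H (binary 1111), so error is at position 15.
Correct: flip bit 15 of r = 100001110010111 to get c = 100001110010110.


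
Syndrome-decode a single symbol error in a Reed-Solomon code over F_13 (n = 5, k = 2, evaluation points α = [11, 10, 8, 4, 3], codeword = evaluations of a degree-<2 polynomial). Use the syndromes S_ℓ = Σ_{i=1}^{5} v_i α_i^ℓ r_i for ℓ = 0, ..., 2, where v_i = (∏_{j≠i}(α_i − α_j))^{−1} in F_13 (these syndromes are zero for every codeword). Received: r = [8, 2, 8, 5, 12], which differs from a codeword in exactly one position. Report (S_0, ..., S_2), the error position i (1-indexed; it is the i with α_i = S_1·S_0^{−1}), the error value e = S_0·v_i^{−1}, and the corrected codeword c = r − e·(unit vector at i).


S = (6, 9, 7), error at position 3, error magnitude e = 5, c = [8, 2, 3, 5, 12].

Step 1: column multipliers v_i = (∏_{j≠i}(α_i − α_j))^{−1} mod 13.
  i = 1 (α = 11): (11−10)(11−8)(11−4)(11−3) = 1·3·7·8 = 168 ≡ 12, so v_1 = 12^{−1} = 12 (mod 13).
  i = 2 (α = 10): (10−11)(10−8)(10−4)(10−3) = (−1)·2·6·7 = −84 ≡ 7, so v_2 = 7^{−1} = 2 (mod 13).
  i = 3 (α = 8): (8−11)(8−10)(8−4)(8−3) = (−3)·(−2)·4·5 = 120 ≡ 3, so v_3 = 3^{−1} = 9 (mod 13).
  i = 4 (α = 4): (4−11)(4−10)(4−8)(4−3) = (−7)·(−6)·(−4)·1 = −168 ≡ 1, so v_4 = 1^{−1} = 1 (mod 13).
  i = 5 (α = 3): (3−11)(3−10)(3−8)(3−4) = (−8)·(−7)·(−5)·(−1) = 280 ≡ 7, so v_5 = 7^{−1} = 2 (mod 13).
  v = [12, 2, 9, 1, 2].
Step 2: syndromes of r = [8, 2, 8, 5, 12] (all sums mod 13).
  S_0 = Σ v_i r_i = 12·8 + 2·2 + 9·8 + 1·5 + 2·12 = 201 ≡ 6.
  S_1 = Σ v_i α_i r_i = 12·11·8 + 2·10·2 + 9·8·8 + 1·4·5 + 2·3·12 = 1764 ≡ 9.
  α_i^2 mod 13 = [4, 9, 12, 3, 9].
  S_2 = Σ v_i α_i^2 r_i = 12·4·8 + 2·9·2 + 9·12·8 + 1·3·5 + 2·9·12 = 1515 ≡ 7.
  S = (6, 9, 7) ≠ 0, so r is not a codeword (an error is present).
Step 3: locate the error. For a single error e at position i, S_ℓ = v_i·e·α_i^ℓ, so α_err = S_1/S_0.
  S_0^{−1} = 6^{−1} = 11 (mod 13), so α_err = 9·11 = 99 ≡ 8 = α_3. Error position i = 3.
  Consistency check: S_2/S_1 = 7·3 = 21 ≡ 8 = α_err ✓ (single-error assumption holds).
Step 4: error magnitude e = S_0/v_3 = S_0·∏_{j≠3}(α_3 − α_j) = 6·3 = 18 ≡ 5 (mod 13).
Step 5: correct position 3: c_3 = r_3 − e = 8 − 5 ≡ 3 (mod 13). Hence c = [8, 2, 3, 5, 12].
  Check: interpolating c through the α_i gives m(x) = 7 + 6·x (degree < 2) with m(α_i) = c_i for every i, so c is indeed a codeword.


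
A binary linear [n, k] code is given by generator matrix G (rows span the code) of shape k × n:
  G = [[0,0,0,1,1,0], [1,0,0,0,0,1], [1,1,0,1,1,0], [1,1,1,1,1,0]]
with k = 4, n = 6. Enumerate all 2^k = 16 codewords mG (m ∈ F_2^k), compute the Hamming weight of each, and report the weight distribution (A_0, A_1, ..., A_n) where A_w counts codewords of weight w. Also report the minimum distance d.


Weight distribution: A_0 = 1, A_1 = 1, A_2 = 4, A_3 = 4, A_4 = 3, A_5 = 3. Minimum distance d = 1.

Enumerate all 2^4 = 16 messages m ∈ F_2^4.
For each, compute codeword c = mG in F_2^6, then tally its weight.
  m = 0000 → c = 000000, weight = 0.
  m = 1000 → c = 000110, weight = 2.
  m = 0100 → c = 100001, weight = 2.
  m = 1100 → c = 100111, weight = 4.
  m = 0010 → c = 110110, weight = 4.
  m = 1010 → c = 110000, weight = 2.
  m = 0110 → c = 010111, weight = 4.
  m = 1110 → c = 010001, weight = 2.
  m = 0001 → c = 111110, weight = 5.
  m = 1001 → c = 111000, weight = 3.
  m = 0101 → c = 011111, weight = 5.
  m = 1101 → c = 011001, weight = 3.
  m = 0011 → c = 001000, weight = 1.
  m = 1011 → c = 001110, weight = 3.
  m = 0111 → c = 101001, weight = 3.
  m = 1111 → c = 101111, weight = 5.
Tally weights:
  weight 0: 1 codewords.
  weight 1: 1 codewords.
  weight 2: 4 codewords.
  weight 3: 4 codewords.
  weight 4: 3 codewords.
  weight 5: 3 codewords.
Minimum distance d = smallest w > 0 with A_w > 0 = 1.
Sanity: Σ A_w = 16 = 2^4 = 16 ✓.


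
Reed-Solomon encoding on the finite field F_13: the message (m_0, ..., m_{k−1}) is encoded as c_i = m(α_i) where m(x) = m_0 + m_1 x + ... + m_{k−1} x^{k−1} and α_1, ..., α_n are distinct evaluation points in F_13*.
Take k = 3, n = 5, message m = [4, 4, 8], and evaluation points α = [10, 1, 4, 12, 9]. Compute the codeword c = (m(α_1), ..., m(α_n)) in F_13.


c = [12, 3, 5, 8, 12]

Message polynomial: m(x) = 4 + 4·x + 8·x^2 (mod 13).
For each evaluation point α_i, compute m(α_i) mod 13:
  α_1 = 10: Horner steps 8 → 6 → 12, so m(10) = 12.
  α_2 = 1: Horner steps 8 → 12 → 3, so m(1) = 3.
  α_3 = 4: Horner steps 8 → 10 → 5, so m(4) = 5.
  α_4 = 12: Horner steps 8 → 9 → 8, so m(12) = 8.
  α_5 = 9: Horner steps 8 → 11 → 12, so m(9) = 12.
Codeword c = [12, 3, 5, 8, 12] ∈ F_13^5.


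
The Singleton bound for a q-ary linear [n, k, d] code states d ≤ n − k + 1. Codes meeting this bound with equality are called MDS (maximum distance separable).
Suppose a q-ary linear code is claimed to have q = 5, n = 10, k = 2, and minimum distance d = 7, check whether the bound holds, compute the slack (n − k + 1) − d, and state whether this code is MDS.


Singleton RHS = n − k + 1 = 9, slack = 2, bound satisfied, not MDS.

Singleton bound: d ≤ n − k + 1.
Here n = 10, k = 2, so n − k + 1 = 9.
Given d = 7, check d ≤ 9: YES.
Slack = (n − k + 1) − d = 2.
The code is NOT MDS (slack = 2 > 0).
Description: the claimed parameters are [10, 2, 7]_5; such a code would be non-MDS.


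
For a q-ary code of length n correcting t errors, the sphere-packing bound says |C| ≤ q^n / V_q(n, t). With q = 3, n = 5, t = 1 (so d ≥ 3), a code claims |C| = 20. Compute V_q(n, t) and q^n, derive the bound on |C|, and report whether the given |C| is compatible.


V_q(n, t) = 11, q^n = 243, Hamming bound = 22, |C| = 20 ≤ bound (satisfied).

Step 1: Compute V_q(n, t) = Σ_{j=0}^1 C(n, j) (q−1)^j.
  j = 0: C(5,0)·(2)^0 = 1·1 = 1.
  j = 1: C(5,1)·(2)^1 = 5·2 = 10.
  V_q(n, t) = 1 + 10 = 11.
Step 2: q^n = 3^5 = 243.
Step 3: Hamming bound ⌊q^n / V_q(n,t)⌋ = ⌊243/11⌋ = 22.
Step 4: Compare |C| = 20 to 22: satisfied.
The claimed |C| lies below the Hamming bound.


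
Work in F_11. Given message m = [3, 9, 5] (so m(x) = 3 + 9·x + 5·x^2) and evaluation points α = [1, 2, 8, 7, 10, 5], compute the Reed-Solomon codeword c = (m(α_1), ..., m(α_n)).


c = [6, 8, 10, 3, 10, 8]

Message polynomial: m(x) = 3 + 9·x + 5·x^2 (mod 11).
For each evaluation point α_i, compute m(α_i) mod 11:
  α_1 = 1: Horner steps 5 → 3 → 6, so m(1) = 6.
  α_2 = 2: Horner steps 5 → 8 → 8, so m(2) = 8.
  α_3 = 8: Horner steps 5 → 5 → 10, so m(8) = 10.
  α_4 = 7: Horner steps 5 → 0 → 3, so m(7) = 3.
  α_5 = 10: Horner steps 5 → 4 → 10, so m(10) = 10.
  α_6 = 5: Horner steps 5 → 1 → 8, so m(5) = 8.
Codeword c = [6, 8, 10, 3, 10, 8] ∈ F_11^6.


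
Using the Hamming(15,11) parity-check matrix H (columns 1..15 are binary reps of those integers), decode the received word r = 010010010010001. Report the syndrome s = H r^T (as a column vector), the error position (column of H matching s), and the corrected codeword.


s = (1, 0, 1, 1)^T, error position = 11, corrected codeword c = 010010010000001

Compute s = H r^T mod 2 one row at a time:
  s_1 = 1 + 0 + 0 + 1 + 0 + 0 + 0 + 1 = 3 ≡ 1 (mod 2).
  s_2 = 0 + 1 + 0 + 0 + 0 + 0 + 0 + 1 = 2 ≡ 0 (mod 2).
  s_3 = 1 + 0 + 0 + 0 + 0 + 1 + 0 + 1 = 3 ≡ 1 (mod 2).
  s_4 = 0 + 0 + 1 + 0 + 0 + 1 + 0 + 1 = 3 ≡ 1 (mod 2).
s = (1, 0, 1, 1)^T — this equals column 11 of H (binary 1011), so error is at position 11.
Correct: flip bit 11 of r = 010010010010001 to get c = 010010010000001.


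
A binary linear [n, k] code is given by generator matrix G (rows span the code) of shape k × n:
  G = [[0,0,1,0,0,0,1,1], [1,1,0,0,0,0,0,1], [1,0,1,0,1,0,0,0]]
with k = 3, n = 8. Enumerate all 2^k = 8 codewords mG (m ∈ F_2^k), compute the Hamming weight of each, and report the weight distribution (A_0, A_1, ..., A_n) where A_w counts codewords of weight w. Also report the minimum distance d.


Weight distribution: A_0 = 1, A_3 = 4, A_4 = 3. Minimum distance d = 3.

Enumerate all 2^3 = 8 messages m ∈ F_2^3.
For each, compute codeword c = mG in F_2^8, then tally its weight.
  m = 000 → c = 00000000, weight = 0.
  m = 100 → c = 00100011, weight = 3.
  m = 010 → c = 11000001, weight = 3.
  m = 110 → c = 11100010, weight = 4.
  m = 001 → c = 10101000, weight = 3.
  m = 101 → c = 10001011, weight = 4.
  m = 011 → c = 01101001, weight = 4.
  m = 111 → c = 01001010, weight = 3.
Tally weights:
  weight 0: 1 codewords.
  weight 3: 4 codewords.
  weight 4: 3 codewords.
Minimum distance d = smallest w > 0 with A_w > 0 = 3.
Sanity: Σ A_w = 8 = 2^3 = 8 ✓.


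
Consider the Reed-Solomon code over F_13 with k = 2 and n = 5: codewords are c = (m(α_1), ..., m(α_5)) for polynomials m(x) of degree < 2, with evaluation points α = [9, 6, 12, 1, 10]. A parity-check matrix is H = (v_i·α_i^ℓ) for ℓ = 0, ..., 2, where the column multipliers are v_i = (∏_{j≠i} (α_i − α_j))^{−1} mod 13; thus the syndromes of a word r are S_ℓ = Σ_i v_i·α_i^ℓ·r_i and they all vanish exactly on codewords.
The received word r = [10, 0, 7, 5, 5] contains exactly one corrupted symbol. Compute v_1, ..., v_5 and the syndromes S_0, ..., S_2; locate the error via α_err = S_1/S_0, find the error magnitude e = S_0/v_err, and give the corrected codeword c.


S = (8, 2, 7), error at position 5, error magnitude e = 9, c = [10, 0, 7, 5, 9].

Step 1: column multipliers v_i = (∏_{j≠i}(α_i − α_j))^{−1} mod 13.
  i = 1 (α = 9): (9−6)(9−12)(9−1)(9−10) = 3·(−3)·8·(−1) = 72 ≡ 7, so v_1 = 7^{−1} = 2 (mod 13).
  i = 2 (α = 6): (6−9)(6−12)(6−1)(6−10) = (−3)·(−6)·5·(−4) = −360 ≡ 4, so v_2 = 4^{−1} = 10 (mod 13).
  i = 3 (α = 12): (12−9)(12−6)(12−1)(12−10) = 3·6·11·2 = 396 ≡ 6, so v_3 = 6^{−1} = 11 (mod 13).
  i = 4 (α = 1): (1−9)(1−6)(1−12)(1−10) = (−8)·(−5)·(−11)·(−9) = 3960 ≡ 8, so v_4 = 8^{−1} = 5 (mod 13).
  i = 5 (α = 10): (10−9)(10−6)(10−12)(10−1) = 1·4·(−2)·9 = −72 ≡ 6, so v_5 = 6^{−1} = 11 (mod 13).
  v = [2, 10, 11, 5, 11].
Step 2: syndromes of r = [10, 0, 7, 5, 5] (all sums mod 13).
  S_0 = Σ v_i r_i = 2·10 + 10·0 + 11·7 + 5·5 + 11·5 = 177 ≡ 8.
  S_1 = Σ v_i α_i r_i = 2·9·10 + 10·6·0 + 11·12·7 + 5·1·5 + 11·10·5 = 1679 ≡ 2.
  α_i^2 mod 13 = [3, 10, 1, 1, 9].
  S_2 = Σ v_i α_i^2 r_i = 2·3·10 + 10·10·0 + 11·1·7 + 5·1·5 + 11·9·5 = 657 ≡ 7.
  S = (8, 2, 7) ≠ 0, so r is not a codeword (an error is present).
Step 3: locate the error. For a single error e at position i, S_ℓ = v_i·e·α_i^ℓ, so α_err = S_1/S_0.
  S_0^{−1} = 8^{−1} = 5 (mod 13), so α_err = 2·5 = 10 ≡ 10 = α_5. Error position i = 5.
  Consistency check: S_2/S_1 = 7·7 = 49 ≡ 10 = α_err ✓ (single-error assumption holds).
Step 4: error magnitude e = S_0/v_5 = S_0·∏_{j≠5}(α_5 − α_j) = 8·6 = 48 ≡ 9 (mod 13).
Step 5: correct position 5: c_5 = r_5 − e = 5 − 9 ≡ 9 (mod 13). Hence c = [10, 0, 7, 5, 9].
  Check: interpolating c through the α_i gives m(x) = 6 + 12·x (degree < 2) with m(α_i) = c_i for every i, so c is indeed a codeword.


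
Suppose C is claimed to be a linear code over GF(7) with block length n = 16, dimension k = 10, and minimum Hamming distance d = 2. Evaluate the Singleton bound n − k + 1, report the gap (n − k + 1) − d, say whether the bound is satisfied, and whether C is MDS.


Singleton RHS = n − k + 1 = 7, slack = 5, bound satisfied, not MDS.

Singleton bound: d ≤ n − k + 1.
Here n = 16, k = 10, so n − k + 1 = 7.
Given d = 2, check d ≤ 7: YES.
Slack = (n − k + 1) − d = 5.
The code is NOT MDS (slack = 5 > 0).
Description: the claimed parameters are [16, 10, 2]_7; such a code would be non-MDS.


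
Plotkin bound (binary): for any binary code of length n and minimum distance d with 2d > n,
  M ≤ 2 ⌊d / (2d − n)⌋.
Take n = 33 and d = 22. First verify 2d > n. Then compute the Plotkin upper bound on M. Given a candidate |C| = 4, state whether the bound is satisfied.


Plotkin bound M ≤ 4; given |C| = 4 ≤ bound (satisfied).

Check applicability: 2d = 44, n = 33.
2d − n = 11 > 0, so Plotkin applies.
Compute d/(2d−n) = 22/11 ≈ 2.0000.
⌊d/(2d−n)⌋ = 2.
Plotkin bound: M ≤ 2·2 = 4.
Given |C| = 4, check: satisfied.
This |C| is at the Plotkin bound.


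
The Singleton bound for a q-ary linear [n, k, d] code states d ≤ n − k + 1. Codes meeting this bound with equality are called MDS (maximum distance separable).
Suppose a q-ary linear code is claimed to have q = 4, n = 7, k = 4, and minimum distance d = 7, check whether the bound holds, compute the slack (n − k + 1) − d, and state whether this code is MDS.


Singleton RHS = n − k + 1 = 4, slack = -3, bound violated (no such code; not MDS).

Singleton bound: d ≤ n − k + 1.
Here n = 7, k = 4, so n − k + 1 = 4.
Given d = 7, check d ≤ 4: NO.
Slack = (n − k + 1) − d = -3.
The slack is negative: d = 7 exceeds n − k + 1 = 4 by 3, so the Singleton bound is violated and no linear [7, 4, 7]_4 code can exist. In particular it is not MDS (MDS requires d = n − k + 1 exactly).
Description: the claimed parameters are [7, 4, 7]_4; such a code would be impossible (violates the Singleton bound).


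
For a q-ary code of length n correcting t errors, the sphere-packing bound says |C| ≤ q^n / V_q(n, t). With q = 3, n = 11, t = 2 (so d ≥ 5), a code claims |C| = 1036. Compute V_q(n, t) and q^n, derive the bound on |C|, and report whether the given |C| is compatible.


V_q(n, t) = 243, q^n = 177147, Hamming bound = 729, |C| = 1036 > bound (violated).

Step 1: Compute V_q(n, t) = Σ_{j=0}^2 C(n, j) (q−1)^j.
  j = 0: C(11,0)·(2)^0 = 1·1 = 1.
  j = 1: C(11,1)·(2)^1 = 11·2 = 22.
  j = 2: C(11,2)·(2)^2 = 55·4 = 220.
  V_q(n, t) = 1 + 22 + 220 = 243.
Step 2: q^n = 3^11 = 177147.
Step 3: Hamming bound ⌊q^n / V_q(n,t)⌋ = ⌊177147/243⌋ = 729.
Step 4: Compare |C| = 1036 to 729: violated.
The claimed |C| lies above the Hamming bound, so no 3-ary code of length 11 with d ≥ 5 can have 1036 codewords.


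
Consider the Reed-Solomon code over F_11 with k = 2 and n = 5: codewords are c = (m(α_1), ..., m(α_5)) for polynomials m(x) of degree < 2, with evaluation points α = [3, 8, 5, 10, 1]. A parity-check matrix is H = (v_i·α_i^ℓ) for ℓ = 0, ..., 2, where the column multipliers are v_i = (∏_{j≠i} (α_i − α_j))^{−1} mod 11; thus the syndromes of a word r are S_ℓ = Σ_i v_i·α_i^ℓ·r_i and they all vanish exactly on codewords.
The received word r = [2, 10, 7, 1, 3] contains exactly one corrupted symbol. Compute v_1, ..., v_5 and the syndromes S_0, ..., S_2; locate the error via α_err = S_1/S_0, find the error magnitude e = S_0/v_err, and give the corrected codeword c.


S = (10, 8, 2), error at position 1, error magnitude e = 8, c = [5, 10, 7, 1, 3].

Step 1: column multipliers v_i = (∏_{j≠i}(α_i − α_j))^{−1} mod 11.
  i = 1 (α = 3): (3−8)(3−5)(3−10)(3−1) = (−5)·(−2)·(−7)·2 = −140 ≡ 3, so v_1 = 3^{−1} = 4 (mod 11).
  i = 2 (α = 8): (8−3)(8−5)(8−10)(8−1) = 5·3·(−2)·7 = −210 ≡ 10, so v_2 = 10^{−1} = 10 (mod 11).
  i = 3 (α = 5): (5−3)(5−8)(5−10)(5−1) = 2·(−3)·(−5)·4 = 120 ≡ 10, so v_3 = 10^{−1} = 10 (mod 11).
  i = 4 (α = 10): (10−3)(10−8)(10−5)(10−1) = 7·2·5·9 = 630 ≡ 3, so v_4 = 3^{−1} = 4 (mod 11).
  i = 5 (α = 1): (1−3)(1−8)(1−5)(1−10) = (−2)·(−7)·(−4)·(−9) = 504 ≡ 9, so v_5 = 9^{−1} = 5 (mod 11).
  v = [4, 10, 10, 4, 5].
Step 2: syndromes of r = [2, 10, 7, 1, 3] (all sums mod 11).
  S_0 = Σ v_i r_i = 4·2 + 10·10 + 10·7 + 4·1 + 5·3 = 197 ≡ 10.
  S_1 = Σ v_i α_i r_i = 4·3·2 + 10·8·10 + 10·5·7 + 4·10·1 + 5·1·3 = 1229 ≡ 8.
  α_i^2 mod 11 = [9, 9, 3, 1, 1].
  S_2 = Σ v_i α_i^2 r_i = 4·9·2 + 10·9·10 + 10·3·7 + 4·1·1 + 5·1·3 = 1201 ≡ 2.
  S = (10, 8, 2) ≠ 0, so r is not a codeword (an error is present).
Step 3: locate the error. For a single error e at position i, S_ℓ = v_i·e·α_i^ℓ, so α_err = S_1/S_0.
  S_0^{−1} = 10^{−1} = 10 (mod 11), so α_err = 8·10 = 80 ≡ 3 = α_1. Error position i = 1.
  Consistency check: S_2/S_1 = 2·7 = 14 ≡ 3 = α_err ✓ (single-error assumption holds).
Step 4: error magnitude e = S_0/v_1 = S_0·∏_{j≠1}(α_1 − α_j) = 10·3 = 30 ≡ 8 (mod 11).
Step 5: correct position 1: c_1 = r_1 − e = 2 − 8 ≡ 5 (mod 11). Hence c = [5, 10, 7, 1, 3].
  Check: interpolating c through the α_i gives m(x) = 2 + 1·x (degree < 2) with m(α_i) = c_i for every i, so c is indeed a codeword.


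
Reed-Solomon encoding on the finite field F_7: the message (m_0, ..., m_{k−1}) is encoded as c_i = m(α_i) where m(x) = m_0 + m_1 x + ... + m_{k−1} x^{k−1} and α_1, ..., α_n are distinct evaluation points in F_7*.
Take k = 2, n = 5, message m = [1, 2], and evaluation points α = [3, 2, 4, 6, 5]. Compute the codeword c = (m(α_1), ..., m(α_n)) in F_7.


c = [0, 5, 2, 6, 4]

Message polynomial: m(x) = 1 + 2·x (mod 7).
For each evaluation point α_i, compute m(α_i) mod 7:
  α_1 = 3: Horner steps 2 → 0, so m(3) = 0.
  α_2 = 2: Horner steps 2 → 5, so m(2) = 5.
  α_3 = 4: Horner steps 2 → 2, so m(4) = 2.
  α_4 = 6: Horner steps 2 → 6, so m(6) = 6.
  α_5 = 5: Horner steps 2 → 4, so m(5) = 4.
Codeword c = [0, 5, 2, 6, 4] ∈ F_7^5.


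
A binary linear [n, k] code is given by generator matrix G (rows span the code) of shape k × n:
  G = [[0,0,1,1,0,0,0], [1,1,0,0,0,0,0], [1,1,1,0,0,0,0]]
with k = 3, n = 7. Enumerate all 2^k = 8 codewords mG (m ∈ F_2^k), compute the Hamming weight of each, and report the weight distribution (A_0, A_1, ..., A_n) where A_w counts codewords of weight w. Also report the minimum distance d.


Weight distribution: A_0 = 1, A_1 = 2, A_2 = 2, A_3 = 2, A_4 = 1. Minimum distance d = 1.

Enumerate all 2^3 = 8 messages m ∈ F_2^3.
For each, compute codeword c = mG in F_2^7, then tally its weight.
  m = 000 → c = 0000000, weight = 0.
  m = 100 → c = 0011000, weight = 2.
  m = 010 → c = 1100000, weight = 2.
  m = 110 → c = 1111000, weight = 4.
  m = 001 → c = 1110000, weight = 3.
  m = 101 → c = 1101000, weight = 3.
  m = 011 → c = 0010000, weight = 1.
  m = 111 → c = 0001000, weight = 1.
Tally weights:
  weight 0: 1 codewords.
  weight 1: 2 codewords.
  weight 2: 2 codewords.
  weight 3: 2 codewords.
  weight 4: 1 codewords.
Minimum distance d = smallest w > 0 with A_w > 0 = 1.
Sanity: Σ A_w = 8 = 2^3 = 8 ✓.
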